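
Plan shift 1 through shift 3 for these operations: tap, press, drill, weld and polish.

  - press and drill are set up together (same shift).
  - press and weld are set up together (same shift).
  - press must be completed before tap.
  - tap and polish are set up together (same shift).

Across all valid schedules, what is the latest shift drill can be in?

shift 2

Drill must be in the same shift as press, which can't be after shift 2, so drill is at most shift 2.
drill at shift 2 is achievable: tap=shift 3; drill=shift 2; weld=shift 2; press=shift 2; polish=shift 3.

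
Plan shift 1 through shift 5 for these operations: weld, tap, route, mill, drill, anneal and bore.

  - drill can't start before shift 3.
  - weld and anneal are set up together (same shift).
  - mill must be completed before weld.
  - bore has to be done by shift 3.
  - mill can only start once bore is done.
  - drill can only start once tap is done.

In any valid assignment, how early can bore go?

shift 1

Bore's own window allows nothing later than shift 3.
bore at shift 1 is achievable: tap -> shift 1; mill -> shift 2; anneal -> shift 3; weld -> shift 3; drill -> shift 3; route -> shift 1; bore -> shift 1.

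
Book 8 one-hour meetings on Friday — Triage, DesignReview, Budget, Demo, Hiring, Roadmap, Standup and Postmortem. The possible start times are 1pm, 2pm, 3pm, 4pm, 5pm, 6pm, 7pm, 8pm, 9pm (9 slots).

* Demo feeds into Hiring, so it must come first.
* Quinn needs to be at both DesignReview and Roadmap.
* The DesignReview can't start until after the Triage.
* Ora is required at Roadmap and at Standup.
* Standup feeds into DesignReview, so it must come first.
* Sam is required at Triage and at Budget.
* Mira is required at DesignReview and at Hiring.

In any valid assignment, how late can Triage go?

Downstream work caps Triage at 8pm.
Triage at 8pm is achievable: DesignReview=9pm, Triage=8pm, Hiring=2pm, Roadmap=2pm, Standup=1pm, Postmortem=1pm, Demo=1pm, Budget=1pm.

8pm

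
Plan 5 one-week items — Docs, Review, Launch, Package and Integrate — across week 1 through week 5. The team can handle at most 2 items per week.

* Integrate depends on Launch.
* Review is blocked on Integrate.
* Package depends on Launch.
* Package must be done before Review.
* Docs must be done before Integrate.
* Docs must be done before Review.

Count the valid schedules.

40

Splitting on Docs: it can be week 1 (20), week 2 (14), week 3 (6). Listing each branch's schedules as (Review, Launch, Package, Integrate) by week number:
Docs=week 1: (3,1,2,2) (4,1,2,2) (4,1,2,3) (4,1,3,2) (4,1,3,3) (4,2,3,3) (5,1,2,2) (5,1,2,3) (5,1,2,4) (5,1,3,2) (5,1,3,3) (5,1,3,4) (5,1,4,2) (5,1,4,3) (5,1,4,4) (5,2,3,3) (5,2,3,4) (5,2,4,3) (5,2,4,4) (5,3,4,4) — 20.
Docs=week 2: (4,1,2,3) (4,1,3,3) (4,2,3,3) (5,1,2,3) (5,1,2,4) (5,1,3,3) (5,1,3,4) (5,1,4,3) (5,1,4,4) (5,2,3,3) (5,2,3,4) (5,2,4,3) (5,2,4,4) (5,3,4,4) — 14.
Docs=week 3: (5,1,2,4) (5,1,3,4) (5,1,4,4) (5,2,3,4) (5,2,4,4) (5,3,4,4) — 6.
Summing: 20 + 14 + 6 = 40.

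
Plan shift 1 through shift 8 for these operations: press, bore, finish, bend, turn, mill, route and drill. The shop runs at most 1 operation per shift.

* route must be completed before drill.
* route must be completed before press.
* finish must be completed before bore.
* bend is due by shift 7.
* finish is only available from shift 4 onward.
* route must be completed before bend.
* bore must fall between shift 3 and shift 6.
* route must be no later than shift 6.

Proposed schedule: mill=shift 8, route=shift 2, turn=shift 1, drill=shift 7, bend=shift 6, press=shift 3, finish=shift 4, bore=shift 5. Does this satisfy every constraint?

Valid

route must be completed before drill — holds.
bend is due by shift 7 — holds.
finish is only available from shift 4 onward — holds.
route must be no later than shift 6 — holds.
finish must be completed before bore — holds.
route must be completed before press — holds.
The shop runs at most 1 operation per shift — holds.
bore must fall between shift 3 and shift 6 — holds.
route must be completed before bend — holds.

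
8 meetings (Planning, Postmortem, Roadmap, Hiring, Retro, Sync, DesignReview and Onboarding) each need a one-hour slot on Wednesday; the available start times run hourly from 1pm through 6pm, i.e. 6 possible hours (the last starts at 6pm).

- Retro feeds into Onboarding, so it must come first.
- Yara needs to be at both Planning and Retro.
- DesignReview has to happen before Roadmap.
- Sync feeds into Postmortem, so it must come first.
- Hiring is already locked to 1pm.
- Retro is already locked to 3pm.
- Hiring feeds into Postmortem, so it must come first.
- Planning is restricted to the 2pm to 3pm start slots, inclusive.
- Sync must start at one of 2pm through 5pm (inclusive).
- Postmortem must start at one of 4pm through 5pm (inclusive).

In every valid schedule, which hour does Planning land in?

2pm

Planning's window is 2pm–3pm.
Retro is fixed at 3pm, and Planning can't share a hour with Retro.
So Planning must be 2pm.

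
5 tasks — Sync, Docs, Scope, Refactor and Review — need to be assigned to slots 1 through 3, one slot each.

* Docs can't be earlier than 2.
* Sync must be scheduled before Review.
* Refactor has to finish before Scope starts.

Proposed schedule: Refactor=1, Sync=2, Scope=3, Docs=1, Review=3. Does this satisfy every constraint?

No. Docs can't be earlier than 2 is not satisfied.

Refactor has to finish before Scope starts — holds.
Sync must be scheduled before Review — holds.
Docs can't be earlier than 2 — violated.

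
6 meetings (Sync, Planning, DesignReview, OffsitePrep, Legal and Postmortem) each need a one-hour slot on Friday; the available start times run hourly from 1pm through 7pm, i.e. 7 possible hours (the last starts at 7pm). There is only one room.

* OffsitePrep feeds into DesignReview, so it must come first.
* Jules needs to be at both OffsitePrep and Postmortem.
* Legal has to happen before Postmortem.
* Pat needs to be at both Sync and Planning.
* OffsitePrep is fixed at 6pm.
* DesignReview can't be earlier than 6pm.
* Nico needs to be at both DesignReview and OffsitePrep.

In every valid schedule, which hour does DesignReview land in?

DesignReview's window is 6pm–7pm.
OffsitePrep is fixed at 6pm, and DesignReview can't share a hour with OffsitePrep.
So DesignReview must be 7pm.

7pm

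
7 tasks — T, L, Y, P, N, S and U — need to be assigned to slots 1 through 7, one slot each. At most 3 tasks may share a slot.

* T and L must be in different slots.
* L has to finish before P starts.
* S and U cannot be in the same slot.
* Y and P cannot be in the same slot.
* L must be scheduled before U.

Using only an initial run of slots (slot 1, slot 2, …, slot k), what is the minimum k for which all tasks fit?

3 slots

The precedence chain requires at least 2 distinct slots.
With at most 3 per slot and 7 tasks, at least 3 slots are needed.
3 works (last occupied slot: 3): for example U in 2, P in 2, N in 1, S in 3, L in 1, Y in 1, T in 2.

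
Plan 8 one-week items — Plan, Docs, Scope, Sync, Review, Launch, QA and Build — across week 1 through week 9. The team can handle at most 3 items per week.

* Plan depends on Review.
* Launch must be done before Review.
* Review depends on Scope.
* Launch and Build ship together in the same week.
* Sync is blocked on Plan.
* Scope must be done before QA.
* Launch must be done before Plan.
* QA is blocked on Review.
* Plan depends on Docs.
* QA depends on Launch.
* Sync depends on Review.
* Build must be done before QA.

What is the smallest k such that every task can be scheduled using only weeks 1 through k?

4

The precedence chain requires at least 4 distinct weeks.
With at most 3 per week and 8 tasks, at least 3 weeks are needed.
4 works (last occupied week: week 4): for example QA -> week 3, Review -> week 2, Launch -> week 1, Docs -> week 2, Scope -> week 1, Plan -> week 3, Sync -> week 4, Build -> week 1.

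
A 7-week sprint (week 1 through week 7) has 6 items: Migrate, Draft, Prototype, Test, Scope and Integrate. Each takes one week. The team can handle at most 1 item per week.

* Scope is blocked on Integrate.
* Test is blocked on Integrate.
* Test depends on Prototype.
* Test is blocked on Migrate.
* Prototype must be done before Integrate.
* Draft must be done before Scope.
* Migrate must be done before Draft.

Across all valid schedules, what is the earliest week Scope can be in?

Precedence pushes Scope to at least week 3.
Scope at week 5 is achievable: Draft=week 4, Prototype=week 1, Test=week 6, Migrate=week 3, Integrate=week 2, Scope=week 5.
Nothing earlier works — the capacity limit rule out every week before week 5.

week 5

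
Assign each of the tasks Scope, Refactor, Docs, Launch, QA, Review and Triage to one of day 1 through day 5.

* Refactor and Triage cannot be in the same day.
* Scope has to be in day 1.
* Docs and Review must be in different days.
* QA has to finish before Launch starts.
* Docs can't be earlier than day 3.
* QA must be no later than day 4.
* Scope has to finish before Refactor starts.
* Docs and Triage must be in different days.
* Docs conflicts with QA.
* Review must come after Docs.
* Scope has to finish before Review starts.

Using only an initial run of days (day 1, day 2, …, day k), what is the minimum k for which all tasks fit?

4 days

The precedence chain requires at least 2 distinct days.
Propagating the time windows through the other constraints, Review can't land before day 4, so the schedule must run through at least day 4.
4 works (last occupied day: day 4): for example Docs -> day 3; Triage -> day 1; Launch -> day 2; Review -> day 4; Refactor -> day 2; Scope -> day 1; QA -> day 1.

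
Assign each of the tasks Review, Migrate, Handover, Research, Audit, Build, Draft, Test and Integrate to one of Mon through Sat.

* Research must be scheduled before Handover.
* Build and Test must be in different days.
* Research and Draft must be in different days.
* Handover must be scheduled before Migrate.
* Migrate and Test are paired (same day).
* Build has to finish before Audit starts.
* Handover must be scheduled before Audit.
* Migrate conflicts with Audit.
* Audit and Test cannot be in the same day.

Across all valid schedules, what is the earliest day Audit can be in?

Wed

Precedence pushes Audit to at least Wed.
Audit at Wed is achievable: Research=Mon; Review=Mon; Handover=Tue; Audit=Wed; Build=Mon; Draft=Tue; Migrate=Thu; Test=Thu; Integrate=Mon.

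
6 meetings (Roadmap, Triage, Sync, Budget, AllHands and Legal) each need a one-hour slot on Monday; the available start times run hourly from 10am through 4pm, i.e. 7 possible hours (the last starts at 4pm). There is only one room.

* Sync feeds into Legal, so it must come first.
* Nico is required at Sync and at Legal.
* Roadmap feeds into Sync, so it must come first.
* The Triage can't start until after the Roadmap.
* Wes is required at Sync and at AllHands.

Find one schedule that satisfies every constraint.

Legal -> 1pm, Triage -> 12pm, Sync -> 11am, Budget -> 2pm, Roadmap -> 10am, AllHands -> 3pm

Checking: Roadmap(10am) before Triage(12pm); Roadmap(10am) before Sync(11am); Sync(11am) before Legal(1pm); Sync(11am) != Legal(1pm); Sync(11am) != AllHands(3pm); max 1 per hour (cap 1).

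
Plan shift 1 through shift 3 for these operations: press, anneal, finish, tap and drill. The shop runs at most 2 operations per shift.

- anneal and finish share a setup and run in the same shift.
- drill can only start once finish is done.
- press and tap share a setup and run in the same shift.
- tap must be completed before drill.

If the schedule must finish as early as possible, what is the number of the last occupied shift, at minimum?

The precedence chain requires at least 2 distinct shifts.
With at most 2 per shift and 5 operations, at least 3 shifts are needed.
3 works (last occupied shift: shift 3): for example finish=shift 1; drill=shift 3; tap=shift 2; anneal=shift 1; press=shift 2.

3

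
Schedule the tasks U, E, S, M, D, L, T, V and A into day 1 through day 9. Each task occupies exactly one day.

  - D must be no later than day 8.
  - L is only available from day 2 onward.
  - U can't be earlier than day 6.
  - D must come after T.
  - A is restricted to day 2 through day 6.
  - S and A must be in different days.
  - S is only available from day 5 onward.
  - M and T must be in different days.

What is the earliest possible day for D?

day 2

Precedence pushes D to at least day 2; D's own window allows nothing later than day 8.
D at day 2 is achievable: E -> day 1, M -> day 2, T -> day 1, A -> day 2, L -> day 2, U -> day 6, S -> day 5, V -> day 1, D -> day 2.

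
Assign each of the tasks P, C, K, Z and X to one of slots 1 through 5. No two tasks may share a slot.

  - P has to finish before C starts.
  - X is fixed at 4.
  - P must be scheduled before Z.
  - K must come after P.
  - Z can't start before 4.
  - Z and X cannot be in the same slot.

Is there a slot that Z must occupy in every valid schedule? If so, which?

Z's window is 4–5.
X is fixed at 4, and Z can't share a slot with X.
So Z must be 5.

5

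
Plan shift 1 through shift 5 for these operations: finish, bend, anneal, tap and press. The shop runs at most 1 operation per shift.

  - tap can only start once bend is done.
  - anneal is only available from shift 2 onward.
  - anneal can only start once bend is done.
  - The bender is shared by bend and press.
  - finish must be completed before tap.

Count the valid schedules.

Splitting on finish: it can be shift 1 (8), shift 2 (8), shift 3 (6), shift 4 (3). Listing each branch's schedules as (bend, anneal, tap, press) by shift number:
finish=shift 1: (2,3,4,5) (2,3,5,4) (2,4,3,5) (2,4,5,3) (2,5,3,4) (2,5,4,3) (3,4,5,2) (3,5,4,2) — 8.
finish=shift 2: (1,3,4,5) (1,3,5,4) (1,4,3,5) (1,4,5,3) (1,5,3,4) (1,5,4,3) (3,4,5,1) (3,5,4,1) — 8.
finish=shift 3: (1,2,4,5) (1,2,5,4) (1,4,5,2) (1,5,4,2) (2,4,5,1) (2,5,4,1) — 6.
finish=shift 4: (1,2,5,3) (1,3,5,2) (2,3,5,1) — 3.
Summing: 8 + 8 + 6 + 3 = 25.

25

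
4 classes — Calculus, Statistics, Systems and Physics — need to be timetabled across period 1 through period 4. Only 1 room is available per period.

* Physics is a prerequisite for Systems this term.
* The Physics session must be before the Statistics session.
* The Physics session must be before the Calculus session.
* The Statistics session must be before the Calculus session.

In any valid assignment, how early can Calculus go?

Precedence pushes Calculus to at least period 3.
Calculus at period 3 is achievable: Calculus in period 3; Systems in period 4; Statistics in period 2; Physics in period 1.

period 3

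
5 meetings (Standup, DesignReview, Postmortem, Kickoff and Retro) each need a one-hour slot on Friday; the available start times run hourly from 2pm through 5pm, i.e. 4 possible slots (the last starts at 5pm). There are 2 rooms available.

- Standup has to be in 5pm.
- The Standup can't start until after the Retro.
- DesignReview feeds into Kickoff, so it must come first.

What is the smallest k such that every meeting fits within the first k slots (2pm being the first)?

The precedence chain requires at least 2 distinct slots.
With at most 2 per slot and 5 meetings, at least 3 slots are needed.
Standup can't be placed before 5pm — that is slot 4 counting from 2pm — so the schedule must run through at least 4 slots.
4 works (last occupied slot: 5pm): for example Retro=2pm; DesignReview=2pm; Kickoff=3pm; Standup=5pm; Postmortem=3pm.

4 slots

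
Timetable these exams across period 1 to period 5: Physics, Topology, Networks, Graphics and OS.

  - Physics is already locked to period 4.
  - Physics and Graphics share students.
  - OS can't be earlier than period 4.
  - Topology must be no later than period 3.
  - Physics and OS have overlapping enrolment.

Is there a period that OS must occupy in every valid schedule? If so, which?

OS's window is period 4–period 5.
Physics is fixed at period 4, and OS can't share a period with Physics.
So OS must be period 5.

period 5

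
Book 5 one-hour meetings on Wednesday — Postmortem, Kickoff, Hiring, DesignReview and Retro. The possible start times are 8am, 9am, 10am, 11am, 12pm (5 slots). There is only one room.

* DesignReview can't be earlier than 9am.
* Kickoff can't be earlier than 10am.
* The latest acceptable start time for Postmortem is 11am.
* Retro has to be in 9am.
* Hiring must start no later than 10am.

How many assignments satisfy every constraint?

Splitting on Postmortem: it can be 8am (2), 10am (2), 11am (2). Listing each branch's schedules as (Kickoff, Hiring, DesignReview, Retro):
Postmortem=8am: (11am,10am,12pm,9am) (12pm,10am,11am,9am) — 2.
Postmortem=10am: (11am,8am,12pm,9am) (12pm,8am,11am,9am) — 2.
Postmortem=11am: (10am,8am,12pm,9am) (12pm,8am,10am,9am) — 2.
Summing: 2 + 2 + 2 = 6.

6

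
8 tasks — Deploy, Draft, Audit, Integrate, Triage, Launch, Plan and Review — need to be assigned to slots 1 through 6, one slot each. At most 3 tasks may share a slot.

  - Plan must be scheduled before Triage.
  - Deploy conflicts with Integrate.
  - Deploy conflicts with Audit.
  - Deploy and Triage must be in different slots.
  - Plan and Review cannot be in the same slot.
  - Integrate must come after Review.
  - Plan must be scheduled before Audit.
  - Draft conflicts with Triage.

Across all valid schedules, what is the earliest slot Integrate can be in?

Precedence pushes Integrate to at least 2.
Integrate at 2 is achievable: Triage=3, Plan=2, Audit=3, Launch=2, Integrate=2, Review=1, Draft=1, Deploy=1.

2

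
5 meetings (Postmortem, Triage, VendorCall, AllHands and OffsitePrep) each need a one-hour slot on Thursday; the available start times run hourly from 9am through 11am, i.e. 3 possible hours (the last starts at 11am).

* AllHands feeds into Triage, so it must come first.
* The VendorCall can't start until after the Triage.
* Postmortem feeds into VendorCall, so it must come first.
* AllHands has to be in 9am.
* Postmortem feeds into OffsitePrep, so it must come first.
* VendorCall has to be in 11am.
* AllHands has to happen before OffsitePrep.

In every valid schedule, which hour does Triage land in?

AllHands is fixed at 9am and must come before Triage, so Triage is at least 10am.
VendorCall is fixed at 11am and must come after Triage, so Triage is at most 10am.
So Triage must be 10am.

10am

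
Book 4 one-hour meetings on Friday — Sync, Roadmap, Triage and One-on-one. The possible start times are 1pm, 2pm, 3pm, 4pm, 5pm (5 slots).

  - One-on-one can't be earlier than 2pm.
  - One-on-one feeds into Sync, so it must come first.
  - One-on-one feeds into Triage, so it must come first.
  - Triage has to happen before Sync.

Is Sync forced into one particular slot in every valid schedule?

Sync can be 4pm (e.g. One-on-one in 2pm, Sync in 4pm, Triage in 3pm, Roadmap in 1pm) or 5pm (e.g. Triage -> 3pm; Sync -> 5pm; Roadmap -> 1pm; One-on-one -> 2pm).

No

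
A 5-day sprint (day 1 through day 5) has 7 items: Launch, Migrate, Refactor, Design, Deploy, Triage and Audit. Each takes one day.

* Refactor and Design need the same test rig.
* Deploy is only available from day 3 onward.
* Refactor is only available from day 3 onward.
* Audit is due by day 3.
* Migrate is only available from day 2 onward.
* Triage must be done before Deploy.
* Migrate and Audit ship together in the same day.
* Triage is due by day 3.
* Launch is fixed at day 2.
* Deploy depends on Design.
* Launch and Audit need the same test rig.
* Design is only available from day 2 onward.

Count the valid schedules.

Splitting on Refactor: it can be day 3 (11), day 4 (14), day 5 (17). Listing each branch's schedules as (Launch, Migrate, Design, Deploy, Triage, Audit) by day number:
Refactor=day 3: (2,3,2,3,1,3) (2,3,2,3,2,3) (2,3,2,4,1,3) (2,3,2,4,2,3) (2,3,2,4,3,3) (2,3,2,5,1,3) (2,3,2,5,2,3) (2,3,2,5,3,3) (2,3,4,5,1,3) (2,3,4,5,2,3) (2,3,4,5,3,3) — 11.
Refactor=day 4: (2,3,2,3,1,3) (2,3,2,3,2,3) (2,3,2,4,1,3) (2,3,2,4,2,3) (2,3,2,4,3,3) (2,3,2,5,1,3) (2,3,2,5,2,3) (2,3,2,5,3,3) (2,3,3,4,1,3) (2,3,3,4,2,3) (2,3,3,4,3,3) (2,3,3,5,1,3) (2,3,3,5,2,3) (2,3,3,5,3,3) — 14.
Refactor=day 5: (2,3,2,3,1,3) (2,3,2,3,2,3) (2,3,2,4,1,3) (2,3,2,4,2,3) (2,3,2,4,3,3) (2,3,2,5,1,3) (2,3,2,5,2,3) (2,3,2,5,3,3) (2,3,3,4,1,3) (2,3,3,4,2,3) (2,3,3,4,3,3) (2,3,3,5,1,3) (2,3,3,5,2,3) (2,3,3,5,3,3) (2,3,4,5,1,3) (2,3,4,5,2,3) (2,3,4,5,3,3) — 17.
Summing: 11 + 14 + 17 = 42.

42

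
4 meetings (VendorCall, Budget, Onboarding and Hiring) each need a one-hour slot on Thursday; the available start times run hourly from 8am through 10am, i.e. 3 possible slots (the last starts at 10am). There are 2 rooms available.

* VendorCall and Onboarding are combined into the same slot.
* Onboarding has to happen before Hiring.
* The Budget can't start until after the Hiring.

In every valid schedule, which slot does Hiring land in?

Precedence pushes Hiring to at least 9am; downstream work caps Hiring at 9am.
So Hiring is pinned to 9am.

9am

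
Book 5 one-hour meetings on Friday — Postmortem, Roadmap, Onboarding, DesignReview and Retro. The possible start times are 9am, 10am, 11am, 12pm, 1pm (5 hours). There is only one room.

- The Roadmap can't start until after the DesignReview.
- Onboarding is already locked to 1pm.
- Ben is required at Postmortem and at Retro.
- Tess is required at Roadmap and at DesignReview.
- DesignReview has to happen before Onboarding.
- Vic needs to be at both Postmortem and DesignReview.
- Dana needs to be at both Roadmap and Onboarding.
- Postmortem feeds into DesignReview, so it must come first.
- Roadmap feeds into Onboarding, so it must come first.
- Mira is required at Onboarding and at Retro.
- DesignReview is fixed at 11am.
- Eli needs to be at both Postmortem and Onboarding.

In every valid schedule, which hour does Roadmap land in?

DesignReview is fixed at 11am and must come before Roadmap, so Roadmap is at least 12pm.
Onboarding is fixed at 1pm and must come after Roadmap, so Roadmap is at most 12pm.
So Roadmap must be 12pm.

12pm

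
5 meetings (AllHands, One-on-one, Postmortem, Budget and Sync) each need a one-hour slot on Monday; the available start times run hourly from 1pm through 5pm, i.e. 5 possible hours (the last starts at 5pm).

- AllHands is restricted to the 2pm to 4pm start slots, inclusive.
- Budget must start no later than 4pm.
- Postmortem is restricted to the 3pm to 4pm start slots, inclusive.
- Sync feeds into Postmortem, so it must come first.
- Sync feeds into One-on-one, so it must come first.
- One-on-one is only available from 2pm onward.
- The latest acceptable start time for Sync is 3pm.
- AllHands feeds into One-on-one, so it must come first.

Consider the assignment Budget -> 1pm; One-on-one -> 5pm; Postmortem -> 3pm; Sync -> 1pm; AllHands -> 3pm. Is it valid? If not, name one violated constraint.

Yes, all constraints hold

Budget must start no later than 4pm — holds.
AllHands feeds into One-on-one, so it must come first — holds.
One-on-one is only available from 2pm onward — holds.
Sync feeds into One-on-one, so it must come first — holds.
The latest acceptable start time for Sync is 3pm — holds.
Sync feeds into Postmortem, so it must come first — holds.
AllHands is restricted to the 2pm to 4pm start slots, inclusive — holds.
Postmortem is restricted to the 3pm to 4pm start slots, inclusive — holds.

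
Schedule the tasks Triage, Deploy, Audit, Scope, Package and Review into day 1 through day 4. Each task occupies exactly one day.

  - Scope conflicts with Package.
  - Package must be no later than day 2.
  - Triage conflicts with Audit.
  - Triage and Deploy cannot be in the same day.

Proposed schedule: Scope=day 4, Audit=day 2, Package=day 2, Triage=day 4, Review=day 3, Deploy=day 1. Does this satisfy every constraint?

Triage conflicts with Audit — holds.
Package must be no later than day 2 — holds.
Scope conflicts with Package — holds.
Triage and Deploy cannot be in the same day — holds.

Yes, all constraints hold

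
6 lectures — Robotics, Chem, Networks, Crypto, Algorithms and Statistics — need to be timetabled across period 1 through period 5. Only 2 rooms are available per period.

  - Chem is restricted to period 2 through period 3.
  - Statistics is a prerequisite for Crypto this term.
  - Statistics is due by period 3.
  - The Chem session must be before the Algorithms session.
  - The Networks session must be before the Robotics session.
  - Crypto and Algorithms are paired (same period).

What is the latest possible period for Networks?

period 4

Downstream work caps Networks at period 4.
Networks at period 4 is achievable: Algorithms=period 3; Chem=period 2; Statistics=period 1; Networks=period 4; Robotics=period 5; Crypto=period 3.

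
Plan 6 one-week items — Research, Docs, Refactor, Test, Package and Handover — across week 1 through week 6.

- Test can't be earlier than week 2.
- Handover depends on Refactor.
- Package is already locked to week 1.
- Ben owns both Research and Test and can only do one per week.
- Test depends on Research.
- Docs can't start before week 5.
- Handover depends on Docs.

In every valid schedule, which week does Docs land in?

Docs is available from week 5; downstream work caps Docs at week 5.
So Docs is pinned to week 5.

week 5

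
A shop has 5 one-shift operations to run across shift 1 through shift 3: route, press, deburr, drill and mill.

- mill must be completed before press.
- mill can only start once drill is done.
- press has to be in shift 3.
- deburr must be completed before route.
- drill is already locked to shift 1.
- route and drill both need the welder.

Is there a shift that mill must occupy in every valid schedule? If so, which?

drill is fixed at shift 1 and must come before mill, so mill is at least shift 2.
press is fixed at shift 3 and must come after mill, so mill is at most shift 2.
So mill must be shift 2.

shift 2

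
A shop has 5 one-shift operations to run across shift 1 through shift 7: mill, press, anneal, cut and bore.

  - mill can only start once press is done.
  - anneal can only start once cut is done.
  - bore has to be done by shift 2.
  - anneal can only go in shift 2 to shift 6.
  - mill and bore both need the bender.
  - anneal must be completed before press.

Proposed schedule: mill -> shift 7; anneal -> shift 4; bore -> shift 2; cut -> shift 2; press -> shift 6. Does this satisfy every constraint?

Yes, all constraints hold

mill can only start once press is done — holds.
anneal must be completed before press — holds.
anneal can only start once cut is done — holds.
bore has to be done by shift 2 — holds.
anneal can only go in shift 2 to shift 6 — holds.
mill and bore both need the bender — holds.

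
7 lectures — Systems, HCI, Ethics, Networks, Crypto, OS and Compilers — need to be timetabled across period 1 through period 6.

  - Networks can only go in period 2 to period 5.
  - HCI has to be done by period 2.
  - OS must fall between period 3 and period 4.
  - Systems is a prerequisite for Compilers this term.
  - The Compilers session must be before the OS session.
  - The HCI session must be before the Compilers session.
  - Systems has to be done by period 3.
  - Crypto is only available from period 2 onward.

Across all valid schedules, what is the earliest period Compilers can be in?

period 2

Precedence pushes Compilers to at least period 2; downstream work caps Compilers at period 3.
Compilers at period 2 is achievable: Compilers -> period 2; Ethics -> period 1; OS -> period 3; Networks -> period 2; HCI -> period 1; Systems -> period 1; Crypto -> period 2.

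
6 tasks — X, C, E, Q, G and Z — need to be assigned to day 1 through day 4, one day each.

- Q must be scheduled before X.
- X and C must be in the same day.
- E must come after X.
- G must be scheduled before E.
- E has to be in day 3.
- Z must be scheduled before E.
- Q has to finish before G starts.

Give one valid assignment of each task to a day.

Q -> day 1, G -> day 2, X -> day 2, E -> day 3, Z -> day 1, C -> day 2

Checking: Q(day 1) before G(day 2); X(day 2) before E(day 3); G(day 2) before E(day 3); Z(day 1) before E(day 3); Q(day 1) before X(day 2); X = C = day 2; E=day 3 in [day 3,day 3].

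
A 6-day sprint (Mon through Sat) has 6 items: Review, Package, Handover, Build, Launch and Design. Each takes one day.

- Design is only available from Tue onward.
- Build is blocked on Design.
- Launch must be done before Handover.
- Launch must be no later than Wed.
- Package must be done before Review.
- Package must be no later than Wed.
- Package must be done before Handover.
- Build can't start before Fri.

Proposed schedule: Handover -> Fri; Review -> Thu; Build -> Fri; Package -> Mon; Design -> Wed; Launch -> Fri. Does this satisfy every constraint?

Build can't start before Fri — holds.
Launch must be no later than Wed — violated.
Package must be done before Review — holds.
Build is blocked on Design — holds.
Package must be no later than Wed — holds.
Launch must be done before Handover — violated.
Design is only available from Tue onward — holds.
Package must be done before Handover — holds.

No — it violates: Launch must be no later than Wed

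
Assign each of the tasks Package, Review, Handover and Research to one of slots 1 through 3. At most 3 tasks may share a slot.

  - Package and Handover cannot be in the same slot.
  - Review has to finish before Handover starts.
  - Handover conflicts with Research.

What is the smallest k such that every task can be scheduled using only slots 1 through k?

The precedence chain requires at least 2 distinct slots.
With at most 3 per slot and 4 tasks, at least 2 slots are needed.
2 works (last occupied slot: 2): for example Review=1, Research=1, Package=1, Handover=2.

2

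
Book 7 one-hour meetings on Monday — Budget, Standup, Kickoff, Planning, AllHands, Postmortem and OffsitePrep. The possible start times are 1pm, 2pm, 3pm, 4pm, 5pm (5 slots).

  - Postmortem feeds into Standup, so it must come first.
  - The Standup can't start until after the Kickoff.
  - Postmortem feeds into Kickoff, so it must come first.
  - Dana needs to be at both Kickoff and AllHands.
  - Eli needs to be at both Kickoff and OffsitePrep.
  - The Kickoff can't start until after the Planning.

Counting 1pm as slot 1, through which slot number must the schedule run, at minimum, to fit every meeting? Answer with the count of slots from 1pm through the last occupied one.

The precedence chain requires at least 3 distinct slots.
3 works (last occupied slot: 3pm): for example OffsitePrep -> 1pm; AllHands -> 1pm; Planning -> 1pm; Kickoff -> 2pm; Budget -> 1pm; Standup -> 3pm; Postmortem -> 1pm.

3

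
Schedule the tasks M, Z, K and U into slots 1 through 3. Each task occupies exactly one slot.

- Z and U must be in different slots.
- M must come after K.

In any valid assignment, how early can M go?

2

Precedence pushes M to at least 2.
M at 2 is achievable: M=2, Z=1, K=1, U=2.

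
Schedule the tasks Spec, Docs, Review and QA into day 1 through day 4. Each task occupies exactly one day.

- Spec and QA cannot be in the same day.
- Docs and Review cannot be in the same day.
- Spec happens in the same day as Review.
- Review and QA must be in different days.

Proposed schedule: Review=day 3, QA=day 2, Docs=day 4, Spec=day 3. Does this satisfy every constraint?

Yes, all constraints hold

Docs and Review cannot be in the same day — holds.
Spec and QA cannot be in the same day — holds.
Review and QA must be in different days — holds.
Spec happens in the same day as Review — holds.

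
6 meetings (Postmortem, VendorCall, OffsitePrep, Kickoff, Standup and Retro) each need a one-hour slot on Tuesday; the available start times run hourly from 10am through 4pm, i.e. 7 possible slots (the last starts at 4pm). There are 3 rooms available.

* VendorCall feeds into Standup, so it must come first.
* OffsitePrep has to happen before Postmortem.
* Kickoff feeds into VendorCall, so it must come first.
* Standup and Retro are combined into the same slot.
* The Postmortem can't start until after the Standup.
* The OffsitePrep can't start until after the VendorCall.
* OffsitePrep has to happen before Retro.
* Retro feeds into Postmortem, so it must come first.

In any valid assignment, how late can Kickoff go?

Downstream work caps Kickoff at 12pm.
Kickoff at 12pm is achievable: OffsitePrep=2pm, Standup=3pm, Kickoff=12pm, VendorCall=1pm, Postmortem=4pm, Retro=3pm.

12pm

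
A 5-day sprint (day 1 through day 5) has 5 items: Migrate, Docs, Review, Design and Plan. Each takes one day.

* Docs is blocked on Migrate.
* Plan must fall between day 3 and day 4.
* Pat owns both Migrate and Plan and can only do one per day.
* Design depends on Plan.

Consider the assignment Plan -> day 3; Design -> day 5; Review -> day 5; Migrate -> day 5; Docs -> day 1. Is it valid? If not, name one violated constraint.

Design depends on Plan — holds.
Pat owns both Migrate and Plan and can only do one per day — holds.
Plan must fall between day 3 and day 4 — holds.
Docs is blocked on Migrate — violated.

No. Docs is blocked on Migrate is not satisfied.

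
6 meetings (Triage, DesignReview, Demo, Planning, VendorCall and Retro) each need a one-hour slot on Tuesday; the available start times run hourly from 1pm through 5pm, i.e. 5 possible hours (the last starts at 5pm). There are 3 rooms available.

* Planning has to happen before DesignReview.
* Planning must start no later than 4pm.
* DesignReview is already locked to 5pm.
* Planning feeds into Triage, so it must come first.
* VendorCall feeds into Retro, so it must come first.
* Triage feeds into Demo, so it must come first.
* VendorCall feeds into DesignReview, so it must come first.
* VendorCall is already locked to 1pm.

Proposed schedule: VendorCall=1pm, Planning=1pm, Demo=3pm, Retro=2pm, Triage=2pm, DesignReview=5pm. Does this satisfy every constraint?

Planning has to happen before DesignReview — holds.
VendorCall is already locked to 1pm — holds.
VendorCall feeds into Retro, so it must come first — holds.
Planning feeds into Triage, so it must come first — holds.
VendorCall feeds into DesignReview, so it must come first — holds.
There are 3 rooms available — holds.
Planning must start no later than 4pm — holds.
Triage feeds into Demo, so it must come first — holds.
DesignReview is already locked to 5pm — holds.

Valid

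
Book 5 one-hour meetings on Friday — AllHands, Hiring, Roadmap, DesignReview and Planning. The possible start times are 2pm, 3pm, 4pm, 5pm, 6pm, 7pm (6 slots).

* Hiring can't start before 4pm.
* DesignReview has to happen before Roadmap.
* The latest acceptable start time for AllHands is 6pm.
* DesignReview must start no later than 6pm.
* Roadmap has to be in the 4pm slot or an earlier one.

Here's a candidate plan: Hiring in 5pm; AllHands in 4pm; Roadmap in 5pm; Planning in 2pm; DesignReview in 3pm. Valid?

Invalid. Roadmap has to be in the 4pm slot or an earlier one.

The latest acceptable start time for AllHands is 6pm — holds.
DesignReview has to happen before Roadmap — holds.
Roadmap has to be in the 4pm slot or an earlier one — violated.
DesignReview must start no later than 6pm — holds.
Hiring can't start before 4pm — holds.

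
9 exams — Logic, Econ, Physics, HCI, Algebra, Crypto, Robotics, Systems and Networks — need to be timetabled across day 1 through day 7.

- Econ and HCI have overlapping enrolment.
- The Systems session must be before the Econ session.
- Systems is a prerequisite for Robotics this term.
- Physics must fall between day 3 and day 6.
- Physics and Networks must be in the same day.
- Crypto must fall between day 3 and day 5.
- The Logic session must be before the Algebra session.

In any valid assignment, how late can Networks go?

Networks must be in the same day as Physics, which can't be before day 3, so Networks is at least day 3; Networks must be in the same day as Physics, which can't be after day 6, so Networks is at most day 6.
Networks at day 6 is achievable: Networks in day 6, Econ in day 2, Algebra in day 2, Systems in day 1, Robotics in day 2, Crypto in day 3, HCI in day 1, Physics in day 6, Logic in day 1.

day 6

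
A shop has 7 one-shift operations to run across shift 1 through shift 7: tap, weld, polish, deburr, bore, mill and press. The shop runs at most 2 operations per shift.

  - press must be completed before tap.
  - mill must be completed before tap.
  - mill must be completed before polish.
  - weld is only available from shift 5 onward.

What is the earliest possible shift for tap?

shift 2

Precedence pushes tap to at least shift 2.
tap at shift 2 is achievable: deburr -> shift 3, weld -> shift 5, tap -> shift 2, press -> shift 1, polish -> shift 2, bore -> shift 3, mill -> shift 1.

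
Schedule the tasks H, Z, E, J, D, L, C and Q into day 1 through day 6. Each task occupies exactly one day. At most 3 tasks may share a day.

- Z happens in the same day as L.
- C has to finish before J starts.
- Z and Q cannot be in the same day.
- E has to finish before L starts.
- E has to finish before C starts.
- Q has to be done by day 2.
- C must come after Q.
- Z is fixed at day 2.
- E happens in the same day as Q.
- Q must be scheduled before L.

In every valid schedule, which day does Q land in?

day 1

Q's window is day 1–day 2.
Z is fixed at day 2, and Q can't share a day with Z.
So Q must be day 1.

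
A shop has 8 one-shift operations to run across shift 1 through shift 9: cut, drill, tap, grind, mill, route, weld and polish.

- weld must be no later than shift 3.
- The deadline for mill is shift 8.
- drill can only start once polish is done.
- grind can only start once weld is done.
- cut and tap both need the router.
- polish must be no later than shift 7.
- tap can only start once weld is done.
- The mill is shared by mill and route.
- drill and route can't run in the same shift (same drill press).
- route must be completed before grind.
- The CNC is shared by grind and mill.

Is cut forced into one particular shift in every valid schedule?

cut can be shift 1 (e.g. cut -> shift 1; grind -> shift 3; mill -> shift 1; route -> shift 2; polish -> shift 1; tap -> shift 2; weld -> shift 1; drill -> shift 3) or shift 2 (e.g. route in shift 2; weld in shift 1; cut in shift 2; mill in shift 1; tap in shift 3; grind in shift 3; drill in shift 3; polish in shift 1).

No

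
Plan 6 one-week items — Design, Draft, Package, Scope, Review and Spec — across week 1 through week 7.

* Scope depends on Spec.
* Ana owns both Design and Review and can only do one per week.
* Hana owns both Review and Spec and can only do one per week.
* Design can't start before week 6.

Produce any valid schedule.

Draft=week 1; Package=week 1; Design=week 6; Scope=week 2; Review=week 2; Spec=week 1

Checking: Spec(week 1) before Scope(week 2); Review(week 2) != Spec(week 1); Design(week 6) != Review(week 2); Design=week 6 in [week 6,week 7].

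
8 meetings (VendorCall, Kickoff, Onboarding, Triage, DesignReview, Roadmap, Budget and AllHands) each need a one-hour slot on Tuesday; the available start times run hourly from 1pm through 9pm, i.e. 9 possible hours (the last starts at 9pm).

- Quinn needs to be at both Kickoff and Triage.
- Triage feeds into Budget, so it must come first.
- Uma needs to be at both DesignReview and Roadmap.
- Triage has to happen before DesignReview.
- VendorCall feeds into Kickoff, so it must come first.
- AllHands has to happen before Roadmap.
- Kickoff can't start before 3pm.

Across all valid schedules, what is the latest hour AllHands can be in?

8pm

Downstream work caps AllHands at 8pm.
AllHands at 8pm is achievable: Budget=2pm; DesignReview=2pm; AllHands=8pm; Kickoff=3pm; VendorCall=1pm; Triage=1pm; Roadmap=9pm; Onboarding=1pm.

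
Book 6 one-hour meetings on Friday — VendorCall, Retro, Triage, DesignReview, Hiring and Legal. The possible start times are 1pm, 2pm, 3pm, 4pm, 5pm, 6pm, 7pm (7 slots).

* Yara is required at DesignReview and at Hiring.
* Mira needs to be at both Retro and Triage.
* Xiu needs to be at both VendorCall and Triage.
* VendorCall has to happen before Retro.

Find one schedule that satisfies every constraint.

DesignReview in 1pm; VendorCall in 1pm; Triage in 3pm; Legal in 1pm; Retro in 2pm; Hiring in 2pm

Checking: VendorCall(1pm) before Retro(2pm); VendorCall(1pm) != Triage(3pm); Retro(2pm) != Triage(3pm); DesignReview(1pm) != Hiring(2pm).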